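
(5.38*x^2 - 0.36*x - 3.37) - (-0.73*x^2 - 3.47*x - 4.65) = 6.11*x^2 + 3.11*x + 1.28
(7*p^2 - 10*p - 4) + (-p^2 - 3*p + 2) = 6*p^2 - 13*p - 2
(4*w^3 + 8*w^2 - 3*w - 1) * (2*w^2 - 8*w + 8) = 8*w^5 - 16*w^4 - 38*w^3 + 86*w^2 - 16*w - 8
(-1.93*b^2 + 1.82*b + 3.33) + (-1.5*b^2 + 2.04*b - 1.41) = -3.43*b^2 + 3.86*b + 1.92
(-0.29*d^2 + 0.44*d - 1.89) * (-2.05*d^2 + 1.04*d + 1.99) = 0.5945*d^4 - 1.2036*d^3 + 3.755*d^2 - 1.09*d - 3.7611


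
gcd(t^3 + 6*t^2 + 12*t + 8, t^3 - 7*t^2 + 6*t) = 1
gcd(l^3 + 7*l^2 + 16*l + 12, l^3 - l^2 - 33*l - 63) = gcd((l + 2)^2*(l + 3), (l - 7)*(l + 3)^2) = l + 3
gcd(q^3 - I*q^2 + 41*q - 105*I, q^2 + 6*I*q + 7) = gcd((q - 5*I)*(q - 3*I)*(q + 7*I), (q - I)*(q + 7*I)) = q + 7*I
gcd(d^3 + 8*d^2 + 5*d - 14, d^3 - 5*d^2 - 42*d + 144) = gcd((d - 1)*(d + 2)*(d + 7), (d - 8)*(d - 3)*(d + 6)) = 1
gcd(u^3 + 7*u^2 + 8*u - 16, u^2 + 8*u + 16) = u^2 + 8*u + 16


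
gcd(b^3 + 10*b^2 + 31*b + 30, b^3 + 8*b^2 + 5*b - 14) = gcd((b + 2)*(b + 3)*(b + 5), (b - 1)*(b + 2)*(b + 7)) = b + 2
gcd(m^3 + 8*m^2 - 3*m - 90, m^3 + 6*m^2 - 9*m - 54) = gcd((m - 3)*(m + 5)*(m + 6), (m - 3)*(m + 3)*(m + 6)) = m^2 + 3*m - 18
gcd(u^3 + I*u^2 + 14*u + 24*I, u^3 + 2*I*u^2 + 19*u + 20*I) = u - 4*I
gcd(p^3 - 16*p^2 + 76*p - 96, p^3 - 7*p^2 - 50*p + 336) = p^2 - 14*p + 48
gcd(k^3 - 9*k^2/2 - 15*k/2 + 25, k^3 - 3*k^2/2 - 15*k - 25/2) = k^2 - 5*k/2 - 25/2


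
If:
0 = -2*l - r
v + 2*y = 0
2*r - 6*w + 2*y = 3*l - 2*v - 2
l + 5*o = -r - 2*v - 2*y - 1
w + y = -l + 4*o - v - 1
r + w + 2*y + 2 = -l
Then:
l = 312/239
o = 43/239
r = -624/239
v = -142/239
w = -308/239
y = 71/239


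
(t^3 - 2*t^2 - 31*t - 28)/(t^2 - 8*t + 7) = (t^2 + 5*t + 4)/(t - 1)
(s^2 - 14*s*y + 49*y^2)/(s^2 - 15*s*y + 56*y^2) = (-s + 7*y)/(-s + 8*y)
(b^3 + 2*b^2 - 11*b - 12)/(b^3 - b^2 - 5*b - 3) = (b + 4)/(b + 1)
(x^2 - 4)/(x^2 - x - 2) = (x + 2)/(x + 1)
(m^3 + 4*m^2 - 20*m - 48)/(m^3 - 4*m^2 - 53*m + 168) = (m^3 + 4*m^2 - 20*m - 48)/(m^3 - 4*m^2 - 53*m + 168)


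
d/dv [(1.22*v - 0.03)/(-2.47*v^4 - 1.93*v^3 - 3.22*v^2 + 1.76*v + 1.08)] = (9.0402*v^4 + 4.4128*v^3 + 3.7547*v^2 - 0.1932*v + 1.3704)/(6.1009*v^8 + 9.5342*v^7 + 19.6317*v^6 + 3.7348*v^5 - 1.7604*v^4 - 15.5032*v^3 - 3.8576*v^2 + 3.8016*v + 1.1664)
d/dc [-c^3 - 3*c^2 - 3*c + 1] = -3*c^2 - 6*c - 3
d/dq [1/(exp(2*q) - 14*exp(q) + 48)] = 2*(7 - exp(q))*exp(q)/(exp(2*q) - 14*exp(q) + 48)^2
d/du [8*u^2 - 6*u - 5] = 16*u - 6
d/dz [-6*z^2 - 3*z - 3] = -12*z - 3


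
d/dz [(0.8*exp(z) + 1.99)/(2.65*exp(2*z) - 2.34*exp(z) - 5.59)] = (-2.12*exp(2*z) - 10.547*exp(z) + 0.1846)*exp(z)/(7.0225*exp(4*z) - 12.402*exp(3*z) - 24.1514*exp(2*z) + 26.1612*exp(z) + 31.2481)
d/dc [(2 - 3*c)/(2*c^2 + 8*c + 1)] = (6*c^2 - 8*c - 19)/(4*c^4 + 32*c^3 + 68*c^2 + 16*c + 1)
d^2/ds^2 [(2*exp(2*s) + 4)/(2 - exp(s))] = 2*(-exp(3*s) + 6*exp(2*s) - 18*exp(s) - 4)*exp(s)/(exp(3*s) - 6*exp(2*s) + 12*exp(s) - 8)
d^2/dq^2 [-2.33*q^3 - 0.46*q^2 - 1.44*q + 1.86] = -13.98*q - 0.92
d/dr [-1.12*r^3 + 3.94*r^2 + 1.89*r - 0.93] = -3.36*r^2 + 7.88*r + 1.89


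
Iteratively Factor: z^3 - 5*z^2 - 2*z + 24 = (z - 3)*(z^2 - 2*z - 8) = (z - 4)*(z - 3)*(z + 2)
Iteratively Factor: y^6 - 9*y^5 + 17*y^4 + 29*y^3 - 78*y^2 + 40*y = (y - 1)*(y^5 - 8*y^4 + 9*y^3 + 38*y^2 - 40*y) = (y - 4)*(y - 1)*(y^4 - 4*y^3 - 7*y^2 + 10*y) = y*(y - 4)*(y - 1)*(y^3 - 4*y^2 - 7*y + 10) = y*(y - 4)*(y - 1)^2*(y^2 - 3*y - 10) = y*(y - 5)*(y - 4)*(y - 1)^2*(y + 2)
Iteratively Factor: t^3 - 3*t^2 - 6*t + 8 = (t + 2)*(t^2 - 5*t + 4) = (t - 1)*(t + 2)*(t - 4)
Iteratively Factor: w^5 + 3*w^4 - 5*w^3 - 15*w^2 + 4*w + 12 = (w + 3)*(w^4 - 5*w^2 + 4) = (w - 1)*(w + 3)*(w^3 + w^2 - 4*w - 4) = (w - 1)*(w + 1)*(w + 3)*(w^2 - 4) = (w - 1)*(w + 1)*(w + 2)*(w + 3)*(w - 2)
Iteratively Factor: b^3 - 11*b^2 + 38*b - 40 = (b - 4)*(b^2 - 7*b + 10) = (b - 4)*(b - 2)*(b - 5)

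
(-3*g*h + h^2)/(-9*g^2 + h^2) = h/(3*g + h)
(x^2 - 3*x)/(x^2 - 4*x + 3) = x/(x - 1)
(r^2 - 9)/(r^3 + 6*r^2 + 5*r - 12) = (r - 3)/(r^2 + 3*r - 4)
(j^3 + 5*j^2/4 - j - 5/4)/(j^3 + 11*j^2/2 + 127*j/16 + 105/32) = 8*(j^2 - 1)/(8*j^2 + 34*j + 21)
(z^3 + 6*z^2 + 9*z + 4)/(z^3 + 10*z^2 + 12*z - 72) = (z^3 + 6*z^2 + 9*z + 4)/(z^3 + 10*z^2 + 12*z - 72)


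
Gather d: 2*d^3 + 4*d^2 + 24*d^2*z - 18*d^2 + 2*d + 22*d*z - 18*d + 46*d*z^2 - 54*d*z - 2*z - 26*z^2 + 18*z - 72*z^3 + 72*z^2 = 2*d^3 + d^2*(24*z - 14) + d*(46*z^2 - 32*z - 16) - 72*z^3 + 46*z^2 + 16*z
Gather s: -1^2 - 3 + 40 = 36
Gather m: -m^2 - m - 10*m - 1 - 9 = -m^2 - 11*m - 10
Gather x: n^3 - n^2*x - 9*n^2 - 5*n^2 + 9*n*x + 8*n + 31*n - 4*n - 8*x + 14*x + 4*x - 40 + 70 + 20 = n^3 - 14*n^2 + 35*n + x*(-n^2 + 9*n + 10) + 50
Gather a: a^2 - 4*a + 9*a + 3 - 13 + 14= a^2 + 5*a + 4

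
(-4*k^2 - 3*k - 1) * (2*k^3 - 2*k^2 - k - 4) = -8*k^5 + 2*k^4 + 8*k^3 + 21*k^2 + 13*k + 4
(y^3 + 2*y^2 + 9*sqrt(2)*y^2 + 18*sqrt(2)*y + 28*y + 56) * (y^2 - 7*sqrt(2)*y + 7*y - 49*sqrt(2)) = y^5 + 2*sqrt(2)*y^4 + 9*y^4 - 84*y^3 + 18*sqrt(2)*y^3 - 882*y^2 - 168*sqrt(2)*y^2 - 1764*sqrt(2)*y - 1372*y - 2744*sqrt(2)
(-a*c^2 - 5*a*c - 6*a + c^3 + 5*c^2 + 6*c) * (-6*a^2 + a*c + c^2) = 6*a^3*c^2 + 30*a^3*c + 36*a^3 - 7*a^2*c^3 - 35*a^2*c^2 - 42*a^2*c + c^5 + 5*c^4 + 6*c^3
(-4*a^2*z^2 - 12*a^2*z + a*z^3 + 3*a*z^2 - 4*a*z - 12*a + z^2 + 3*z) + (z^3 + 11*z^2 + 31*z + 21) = -4*a^2*z^2 - 12*a^2*z + a*z^3 + 3*a*z^2 - 4*a*z - 12*a + z^3 + 12*z^2 + 34*z + 21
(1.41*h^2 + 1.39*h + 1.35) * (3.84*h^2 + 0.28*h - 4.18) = 5.4144*h^4 + 5.7324*h^3 - 0.3206*h^2 - 5.4322*h - 5.643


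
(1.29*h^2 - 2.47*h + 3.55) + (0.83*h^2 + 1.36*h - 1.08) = 2.12*h^2 - 1.11*h + 2.47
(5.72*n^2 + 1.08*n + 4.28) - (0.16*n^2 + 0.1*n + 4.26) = 5.56*n^2 + 0.98*n + 0.0200000000000005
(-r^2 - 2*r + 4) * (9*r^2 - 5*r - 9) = -9*r^4 - 13*r^3 + 55*r^2 - 2*r - 36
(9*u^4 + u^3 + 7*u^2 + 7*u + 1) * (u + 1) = 9*u^5 + 10*u^4 + 8*u^3 + 14*u^2 + 8*u + 1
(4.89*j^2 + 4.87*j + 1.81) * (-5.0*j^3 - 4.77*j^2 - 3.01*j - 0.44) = -24.45*j^5 - 47.6753*j^4 - 46.9988*j^3 - 25.444*j^2 - 7.5909*j - 0.7964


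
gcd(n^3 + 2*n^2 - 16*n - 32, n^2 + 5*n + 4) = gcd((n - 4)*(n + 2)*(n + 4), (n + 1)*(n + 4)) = n + 4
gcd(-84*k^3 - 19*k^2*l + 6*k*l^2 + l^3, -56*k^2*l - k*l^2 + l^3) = 7*k + l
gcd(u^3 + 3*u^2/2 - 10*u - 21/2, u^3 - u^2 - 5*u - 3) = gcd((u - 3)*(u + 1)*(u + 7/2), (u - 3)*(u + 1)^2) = u^2 - 2*u - 3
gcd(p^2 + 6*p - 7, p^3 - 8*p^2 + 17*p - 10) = p - 1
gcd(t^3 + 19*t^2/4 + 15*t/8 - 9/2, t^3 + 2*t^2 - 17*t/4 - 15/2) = t + 3/2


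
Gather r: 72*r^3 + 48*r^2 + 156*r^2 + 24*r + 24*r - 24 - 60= 72*r^3 + 204*r^2 + 48*r - 84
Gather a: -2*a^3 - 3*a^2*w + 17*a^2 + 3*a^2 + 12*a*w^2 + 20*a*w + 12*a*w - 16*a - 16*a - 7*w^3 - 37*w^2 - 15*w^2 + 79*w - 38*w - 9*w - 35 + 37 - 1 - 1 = -2*a^3 + a^2*(20 - 3*w) + a*(12*w^2 + 32*w - 32) - 7*w^3 - 52*w^2 + 32*w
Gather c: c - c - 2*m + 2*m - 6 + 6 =0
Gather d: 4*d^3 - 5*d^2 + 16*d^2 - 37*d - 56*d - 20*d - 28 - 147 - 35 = 4*d^3 + 11*d^2 - 113*d - 210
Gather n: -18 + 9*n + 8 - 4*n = 5*n - 10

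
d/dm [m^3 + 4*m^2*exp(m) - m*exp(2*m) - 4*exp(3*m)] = 4*m^2*exp(m) + 3*m^2 - 2*m*exp(2*m) + 8*m*exp(m) - 12*exp(3*m) - exp(2*m)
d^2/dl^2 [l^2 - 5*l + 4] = 2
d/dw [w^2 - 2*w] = 2*w - 2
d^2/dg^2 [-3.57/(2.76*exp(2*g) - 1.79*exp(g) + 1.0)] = (-3.57*(5.52*exp(g) - 1.79)*(11.04*exp(g) - 3.58)*exp(g) + (39.4128*exp(g) - 6.3903)*(2.76*exp(2*g) - 1.79*exp(g) + 1.0))*exp(g)/(2.76*exp(2*g) - 1.79*exp(g) + 1.0)^3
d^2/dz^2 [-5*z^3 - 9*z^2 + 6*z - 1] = -30*z - 18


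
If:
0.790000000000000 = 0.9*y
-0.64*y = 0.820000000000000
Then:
No Solution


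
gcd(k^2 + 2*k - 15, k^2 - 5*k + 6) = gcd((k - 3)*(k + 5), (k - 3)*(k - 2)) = k - 3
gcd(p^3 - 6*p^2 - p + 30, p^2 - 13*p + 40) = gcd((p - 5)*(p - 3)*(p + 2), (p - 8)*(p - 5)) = p - 5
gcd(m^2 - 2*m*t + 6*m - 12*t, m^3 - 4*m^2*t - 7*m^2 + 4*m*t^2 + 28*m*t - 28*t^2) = -m + 2*t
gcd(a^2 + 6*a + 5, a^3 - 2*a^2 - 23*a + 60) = a + 5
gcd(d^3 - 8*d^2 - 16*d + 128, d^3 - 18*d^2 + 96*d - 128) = d - 8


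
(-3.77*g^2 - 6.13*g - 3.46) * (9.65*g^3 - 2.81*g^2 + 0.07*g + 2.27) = -36.3805*g^5 - 48.5608*g^4 - 16.4276*g^3 + 0.7356*g^2 - 14.1573*g - 7.8542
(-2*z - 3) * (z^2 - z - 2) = -2*z^3 - z^2 + 7*z + 6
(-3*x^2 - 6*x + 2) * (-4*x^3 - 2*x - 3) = 12*x^5 + 24*x^4 - 2*x^3 + 21*x^2 + 14*x - 6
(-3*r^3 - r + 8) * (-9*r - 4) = 27*r^4 + 12*r^3 + 9*r^2 - 68*r - 32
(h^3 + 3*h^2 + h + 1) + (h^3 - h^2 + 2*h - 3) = 2*h^3 + 2*h^2 + 3*h - 2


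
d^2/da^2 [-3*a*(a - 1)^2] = 12 - 18*a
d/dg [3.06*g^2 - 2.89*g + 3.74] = 6.12*g - 2.89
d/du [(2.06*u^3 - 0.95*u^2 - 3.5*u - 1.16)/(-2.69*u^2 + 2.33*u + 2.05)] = (-5.5414*u^4 + 9.5996*u^3 + 1.0405*u^2 - 10.1358*u - 4.4722)/(7.2361*u^4 - 12.5354*u^3 - 5.6001*u^2 + 9.553*u + 4.2025)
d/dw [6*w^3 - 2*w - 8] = 18*w^2 - 2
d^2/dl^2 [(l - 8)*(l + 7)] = 2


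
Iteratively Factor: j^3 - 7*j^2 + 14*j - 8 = (j - 1)*(j^2 - 6*j + 8) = (j - 2)*(j - 1)*(j - 4)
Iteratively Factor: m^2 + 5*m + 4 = (m + 1)*(m + 4)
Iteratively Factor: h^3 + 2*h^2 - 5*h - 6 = (h + 1)*(h^2 + h - 6) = (h + 1)*(h + 3)*(h - 2)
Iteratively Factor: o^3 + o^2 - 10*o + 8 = (o + 4)*(o^2 - 3*o + 2) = (o - 2)*(o + 4)*(o - 1)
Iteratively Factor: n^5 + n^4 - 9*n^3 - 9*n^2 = (n - 3)*(n^4 + 4*n^3 + 3*n^2) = n*(n - 3)*(n^3 + 4*n^2 + 3*n) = n^2*(n - 3)*(n^2 + 4*n + 3) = n^2*(n - 3)*(n + 1)*(n + 3)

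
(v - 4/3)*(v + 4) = v^2 + 8*v/3 - 16/3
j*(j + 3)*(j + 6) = j^3 + 9*j^2 + 18*j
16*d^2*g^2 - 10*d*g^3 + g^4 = g^2*(-8*d + g)*(-2*d + g)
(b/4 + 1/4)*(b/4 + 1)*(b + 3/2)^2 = b^4/16 + b^3/2 + 85*b^2/64 + 93*b/64 + 9/16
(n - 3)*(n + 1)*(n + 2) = n^3 - 7*n - 6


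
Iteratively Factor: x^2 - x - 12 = (x + 3)*(x - 4)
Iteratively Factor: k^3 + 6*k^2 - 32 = (k + 4)*(k^2 + 2*k - 8) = (k - 2)*(k + 4)*(k + 4)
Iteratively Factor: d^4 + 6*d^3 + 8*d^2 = (d)*(d^3 + 6*d^2 + 8*d) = d*(d + 4)*(d^2 + 2*d) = d*(d + 2)*(d + 4)*(d)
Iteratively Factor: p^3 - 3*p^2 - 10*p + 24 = (p - 4)*(p^2 + p - 6) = (p - 4)*(p + 3)*(p - 2)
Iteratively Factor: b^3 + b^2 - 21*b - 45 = (b - 5)*(b^2 + 6*b + 9) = (b - 5)*(b + 3)*(b + 3)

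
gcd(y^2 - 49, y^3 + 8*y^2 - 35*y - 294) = y + 7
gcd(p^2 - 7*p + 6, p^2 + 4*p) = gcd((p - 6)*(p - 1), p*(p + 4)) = 1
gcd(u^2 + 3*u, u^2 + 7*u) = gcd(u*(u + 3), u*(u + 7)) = u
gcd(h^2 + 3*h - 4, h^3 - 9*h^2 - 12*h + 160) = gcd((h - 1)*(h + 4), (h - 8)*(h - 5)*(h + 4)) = h + 4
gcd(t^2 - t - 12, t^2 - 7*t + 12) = t - 4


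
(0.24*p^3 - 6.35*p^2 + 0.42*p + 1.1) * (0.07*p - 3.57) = 0.0168*p^4 - 1.3013*p^3 + 22.6989*p^2 - 1.4224*p - 3.927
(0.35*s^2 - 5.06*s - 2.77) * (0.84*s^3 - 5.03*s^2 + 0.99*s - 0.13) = 0.294*s^5 - 6.0109*s^4 + 23.4715*s^3 + 8.8782*s^2 - 2.0845*s + 0.3601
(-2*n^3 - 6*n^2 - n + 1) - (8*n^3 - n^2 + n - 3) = -10*n^3 - 5*n^2 - 2*n + 4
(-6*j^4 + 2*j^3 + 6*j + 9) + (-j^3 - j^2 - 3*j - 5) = -6*j^4 + j^3 - j^2 + 3*j + 4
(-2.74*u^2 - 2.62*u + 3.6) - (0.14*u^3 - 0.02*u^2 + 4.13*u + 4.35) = -0.14*u^3 - 2.72*u^2 - 6.75*u - 0.75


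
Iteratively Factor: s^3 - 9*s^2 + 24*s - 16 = (s - 4)*(s^2 - 5*s + 4) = (s - 4)^2*(s - 1)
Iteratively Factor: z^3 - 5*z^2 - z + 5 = (z - 5)*(z^2 - 1) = (z - 5)*(z + 1)*(z - 1)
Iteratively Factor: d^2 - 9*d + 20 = (d - 5)*(d - 4)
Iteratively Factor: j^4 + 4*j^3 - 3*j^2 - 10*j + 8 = (j + 2)*(j^3 + 2*j^2 - 7*j + 4) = (j - 1)*(j + 2)*(j^2 + 3*j - 4) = (j - 1)^2*(j + 2)*(j + 4)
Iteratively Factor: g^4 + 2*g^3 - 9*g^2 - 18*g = (g)*(g^3 + 2*g^2 - 9*g - 18) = g*(g - 3)*(g^2 + 5*g + 6) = g*(g - 3)*(g + 3)*(g + 2)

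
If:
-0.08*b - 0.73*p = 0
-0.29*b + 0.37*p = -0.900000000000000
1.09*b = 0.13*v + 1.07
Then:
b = 2.72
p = -0.30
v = 14.60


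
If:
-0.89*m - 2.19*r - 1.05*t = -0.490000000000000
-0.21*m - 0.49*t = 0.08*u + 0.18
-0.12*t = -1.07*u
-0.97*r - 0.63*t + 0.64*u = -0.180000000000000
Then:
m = 0.01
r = 0.40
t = -0.36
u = -0.04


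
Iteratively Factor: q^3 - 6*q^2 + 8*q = (q - 4)*(q^2 - 2*q) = (q - 4)*(q - 2)*(q)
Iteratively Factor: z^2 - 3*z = (z)*(z - 3)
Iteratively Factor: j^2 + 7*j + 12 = (j + 4)*(j + 3)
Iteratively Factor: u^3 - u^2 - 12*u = (u)*(u^2 - u - 12) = u*(u + 3)*(u - 4)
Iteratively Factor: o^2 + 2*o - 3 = (o + 3)*(o - 1)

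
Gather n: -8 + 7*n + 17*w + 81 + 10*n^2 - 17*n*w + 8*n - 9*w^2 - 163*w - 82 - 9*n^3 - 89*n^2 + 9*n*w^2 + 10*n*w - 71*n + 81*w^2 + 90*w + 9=-9*n^3 - 79*n^2 + n*(9*w^2 - 7*w - 56) + 72*w^2 - 56*w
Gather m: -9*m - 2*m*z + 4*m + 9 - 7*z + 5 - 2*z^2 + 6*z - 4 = m*(-2*z - 5) - 2*z^2 - z + 10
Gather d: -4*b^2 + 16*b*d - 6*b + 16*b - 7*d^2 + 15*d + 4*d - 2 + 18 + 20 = -4*b^2 + 10*b - 7*d^2 + d*(16*b + 19) + 36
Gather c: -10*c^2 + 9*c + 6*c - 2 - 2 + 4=-10*c^2 + 15*c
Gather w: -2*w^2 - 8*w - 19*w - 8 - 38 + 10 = -2*w^2 - 27*w - 36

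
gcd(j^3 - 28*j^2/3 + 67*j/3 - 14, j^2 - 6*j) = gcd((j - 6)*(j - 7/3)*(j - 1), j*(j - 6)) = j - 6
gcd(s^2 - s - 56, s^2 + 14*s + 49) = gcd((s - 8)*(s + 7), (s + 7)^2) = s + 7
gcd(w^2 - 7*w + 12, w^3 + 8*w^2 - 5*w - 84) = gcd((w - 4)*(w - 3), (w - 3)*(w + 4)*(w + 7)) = w - 3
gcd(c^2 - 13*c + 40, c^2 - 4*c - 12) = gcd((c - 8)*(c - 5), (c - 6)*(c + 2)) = 1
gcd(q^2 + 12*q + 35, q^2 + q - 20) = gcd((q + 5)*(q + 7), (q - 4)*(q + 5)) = q + 5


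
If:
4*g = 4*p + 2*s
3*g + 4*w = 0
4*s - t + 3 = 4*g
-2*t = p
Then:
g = -4*w/3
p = 2/5 - 32*w/45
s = -56*w/45 - 4/5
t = 16*w/45 - 1/5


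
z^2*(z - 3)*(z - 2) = z^4 - 5*z^3 + 6*z^2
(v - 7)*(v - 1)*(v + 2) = v^3 - 6*v^2 - 9*v + 14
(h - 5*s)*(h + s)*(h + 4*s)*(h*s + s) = h^4*s + h^3*s - 21*h^2*s^3 - 20*h*s^4 - 21*h*s^3 - 20*s^4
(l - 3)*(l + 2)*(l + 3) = l^3 + 2*l^2 - 9*l - 18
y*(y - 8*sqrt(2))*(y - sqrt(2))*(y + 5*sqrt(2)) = y^4 - 4*sqrt(2)*y^3 - 74*y^2 + 80*sqrt(2)*y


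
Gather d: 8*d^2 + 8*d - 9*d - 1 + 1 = 8*d^2 - d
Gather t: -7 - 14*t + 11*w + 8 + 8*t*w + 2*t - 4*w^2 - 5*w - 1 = t*(8*w - 12) - 4*w^2 + 6*w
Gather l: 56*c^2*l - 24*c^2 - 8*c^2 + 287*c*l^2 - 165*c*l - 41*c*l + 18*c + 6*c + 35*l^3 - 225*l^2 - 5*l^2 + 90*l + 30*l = -32*c^2 + 24*c + 35*l^3 + l^2*(287*c - 230) + l*(56*c^2 - 206*c + 120)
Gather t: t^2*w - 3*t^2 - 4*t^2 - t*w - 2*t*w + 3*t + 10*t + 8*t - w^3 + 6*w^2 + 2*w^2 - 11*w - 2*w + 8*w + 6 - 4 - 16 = t^2*(w - 7) + t*(21 - 3*w) - w^3 + 8*w^2 - 5*w - 14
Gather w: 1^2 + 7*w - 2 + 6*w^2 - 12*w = 6*w^2 - 5*w - 1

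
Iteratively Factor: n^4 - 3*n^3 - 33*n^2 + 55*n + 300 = (n - 5)*(n^3 + 2*n^2 - 23*n - 60) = (n - 5)*(n + 4)*(n^2 - 2*n - 15) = (n - 5)^2*(n + 4)*(n + 3)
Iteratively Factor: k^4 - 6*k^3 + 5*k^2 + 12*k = (k - 3)*(k^3 - 3*k^2 - 4*k) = (k - 4)*(k - 3)*(k^2 + k) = k*(k - 4)*(k - 3)*(k + 1)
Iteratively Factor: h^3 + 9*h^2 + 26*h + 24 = (h + 3)*(h^2 + 6*h + 8) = (h + 2)*(h + 3)*(h + 4)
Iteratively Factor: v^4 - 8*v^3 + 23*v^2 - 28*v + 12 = (v - 1)*(v^3 - 7*v^2 + 16*v - 12) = (v - 2)*(v - 1)*(v^2 - 5*v + 6) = (v - 2)^2*(v - 1)*(v - 3)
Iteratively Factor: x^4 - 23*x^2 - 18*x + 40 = (x + 2)*(x^3 - 2*x^2 - 19*x + 20) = (x + 2)*(x + 4)*(x^2 - 6*x + 5) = (x - 1)*(x + 2)*(x + 4)*(x - 5)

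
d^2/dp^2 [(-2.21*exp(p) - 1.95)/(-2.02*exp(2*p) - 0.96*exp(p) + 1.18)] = (9.017684*exp(4*p) + 27.541488*exp(3*p) + 42.950856*exp(2*p) + 22.892688*exp(p) + 5.286164)*exp(p)/(8.242408*exp(6*p) + 11.751552*exp(5*p) - 8.85972*exp(4*p) - 12.8448*exp(3*p) + 5.17548*exp(2*p) + 4.010112*exp(p) - 1.643032)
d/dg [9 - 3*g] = -3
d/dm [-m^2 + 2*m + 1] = 2 - 2*m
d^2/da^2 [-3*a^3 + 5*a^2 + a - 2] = 10 - 18*a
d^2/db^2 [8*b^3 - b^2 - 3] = 48*b - 2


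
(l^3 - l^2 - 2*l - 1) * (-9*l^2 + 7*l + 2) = -9*l^5 + 16*l^4 + 13*l^3 - 7*l^2 - 11*l - 2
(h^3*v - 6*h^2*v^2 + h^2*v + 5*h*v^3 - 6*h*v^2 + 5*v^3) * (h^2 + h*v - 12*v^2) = h^5*v - 5*h^4*v^2 + h^4*v - 13*h^3*v^3 - 5*h^3*v^2 + 77*h^2*v^4 - 13*h^2*v^3 - 60*h*v^5 + 77*h*v^4 - 60*v^5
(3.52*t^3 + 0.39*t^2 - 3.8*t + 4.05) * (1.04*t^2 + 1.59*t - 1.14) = 3.6608*t^5 + 6.0024*t^4 - 7.3447*t^3 - 2.2746*t^2 + 10.7715*t - 4.617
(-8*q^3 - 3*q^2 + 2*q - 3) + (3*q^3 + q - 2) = -5*q^3 - 3*q^2 + 3*q - 5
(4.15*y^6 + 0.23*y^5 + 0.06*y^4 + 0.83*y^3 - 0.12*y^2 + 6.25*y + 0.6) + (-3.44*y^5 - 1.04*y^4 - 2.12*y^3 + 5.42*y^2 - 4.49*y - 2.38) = 4.15*y^6 - 3.21*y^5 - 0.98*y^4 - 1.29*y^3 + 5.3*y^2 + 1.76*y - 1.78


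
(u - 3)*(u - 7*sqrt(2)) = u^2 - 7*sqrt(2)*u - 3*u + 21*sqrt(2)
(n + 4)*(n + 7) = n^2 + 11*n + 28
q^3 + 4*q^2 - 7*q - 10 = (q - 2)*(q + 1)*(q + 5)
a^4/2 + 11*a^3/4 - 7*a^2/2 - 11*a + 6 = (a/2 + 1)*(a - 2)*(a - 1/2)*(a + 6)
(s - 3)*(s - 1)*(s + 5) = s^3 + s^2 - 17*s + 15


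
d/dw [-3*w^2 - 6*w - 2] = -6*w - 6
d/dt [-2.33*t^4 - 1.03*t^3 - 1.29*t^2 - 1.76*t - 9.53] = -9.32*t^3 - 3.09*t^2 - 2.58*t - 1.76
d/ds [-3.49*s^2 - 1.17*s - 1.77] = -6.98*s - 1.17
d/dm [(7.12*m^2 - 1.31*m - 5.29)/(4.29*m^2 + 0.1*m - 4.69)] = (6.3319*m^2 - 21.3974*m + 6.6729)/(18.4041*m^4 + 0.858*m^3 - 40.2302*m^2 - 0.938*m + 21.9961)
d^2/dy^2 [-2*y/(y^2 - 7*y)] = -4/(y^3 - 21*y^2 + 147*y - 343)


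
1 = 1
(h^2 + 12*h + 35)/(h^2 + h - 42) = (h + 5)/(h - 6)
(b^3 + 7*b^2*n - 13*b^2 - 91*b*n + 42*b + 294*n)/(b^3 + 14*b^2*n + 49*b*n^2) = (b^2 - 13*b + 42)/(b*(b + 7*n))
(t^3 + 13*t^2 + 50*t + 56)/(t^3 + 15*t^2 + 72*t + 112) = (t + 2)/(t + 4)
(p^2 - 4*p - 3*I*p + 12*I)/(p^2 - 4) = (p^2 - 4*p - 3*I*p + 12*I)/(p^2 - 4)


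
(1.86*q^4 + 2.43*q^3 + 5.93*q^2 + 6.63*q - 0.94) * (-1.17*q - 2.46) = -2.1762*q^5 - 7.4187*q^4 - 12.9159*q^3 - 22.3449*q^2 - 15.21*q + 2.3124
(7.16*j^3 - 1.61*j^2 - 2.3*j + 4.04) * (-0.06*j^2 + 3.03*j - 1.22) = -0.4296*j^5 + 21.7914*j^4 - 13.4755*j^3 - 5.2472*j^2 + 15.0472*j - 4.9288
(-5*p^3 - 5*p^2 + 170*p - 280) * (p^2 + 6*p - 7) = -5*p^5 - 35*p^4 + 175*p^3 + 775*p^2 - 2870*p + 1960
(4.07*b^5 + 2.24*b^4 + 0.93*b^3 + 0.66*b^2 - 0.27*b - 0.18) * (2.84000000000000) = 11.5588*b^5 + 6.3616*b^4 + 2.6412*b^3 + 1.8744*b^2 - 0.7668*b - 0.5112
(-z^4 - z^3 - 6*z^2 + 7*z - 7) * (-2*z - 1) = 2*z^5 + 3*z^4 + 13*z^3 - 8*z^2 + 7*z + 7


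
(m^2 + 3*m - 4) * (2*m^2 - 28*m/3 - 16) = 2*m^4 - 10*m^3/3 - 52*m^2 - 32*m/3 + 64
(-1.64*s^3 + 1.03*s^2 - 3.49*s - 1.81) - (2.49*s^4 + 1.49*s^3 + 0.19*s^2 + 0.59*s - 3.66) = -2.49*s^4 - 3.13*s^3 + 0.84*s^2 - 4.08*s + 1.85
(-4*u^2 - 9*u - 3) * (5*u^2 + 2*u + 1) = -20*u^4 - 53*u^3 - 37*u^2 - 15*u - 3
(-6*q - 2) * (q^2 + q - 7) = -6*q^3 - 8*q^2 + 40*q + 14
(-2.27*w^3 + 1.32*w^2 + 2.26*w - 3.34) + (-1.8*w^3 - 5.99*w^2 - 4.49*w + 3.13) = -4.07*w^3 - 4.67*w^2 - 2.23*w - 0.21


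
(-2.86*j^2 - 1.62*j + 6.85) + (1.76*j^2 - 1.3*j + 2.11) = -1.1*j^2 - 2.92*j + 8.96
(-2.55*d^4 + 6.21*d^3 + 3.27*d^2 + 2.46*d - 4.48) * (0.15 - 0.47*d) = 1.1985*d^5 - 3.3012*d^4 - 0.6054*d^3 - 0.6657*d^2 + 2.4746*d - 0.672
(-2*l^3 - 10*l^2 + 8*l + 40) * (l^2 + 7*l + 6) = -2*l^5 - 24*l^4 - 74*l^3 + 36*l^2 + 328*l + 240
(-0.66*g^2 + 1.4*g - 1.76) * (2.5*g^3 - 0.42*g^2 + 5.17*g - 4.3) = -1.65*g^5 + 3.7772*g^4 - 8.4002*g^3 + 10.8152*g^2 - 15.1192*g + 7.568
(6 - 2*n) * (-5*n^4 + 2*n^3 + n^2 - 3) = 10*n^5 - 34*n^4 + 10*n^3 + 6*n^2 + 6*n - 18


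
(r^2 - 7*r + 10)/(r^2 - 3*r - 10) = (r - 2)/(r + 2)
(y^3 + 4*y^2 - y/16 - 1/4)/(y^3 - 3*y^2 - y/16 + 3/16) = (y + 4)/(y - 3)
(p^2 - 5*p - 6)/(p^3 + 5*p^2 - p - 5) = (p - 6)/(p^2 + 4*p - 5)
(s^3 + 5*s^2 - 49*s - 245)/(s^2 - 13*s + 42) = (s^2 + 12*s + 35)/(s - 6)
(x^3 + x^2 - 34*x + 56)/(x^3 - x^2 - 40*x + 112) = (x - 2)/(x - 4)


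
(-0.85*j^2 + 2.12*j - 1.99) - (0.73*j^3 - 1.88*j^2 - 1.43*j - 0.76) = -0.73*j^3 + 1.03*j^2 + 3.55*j - 1.23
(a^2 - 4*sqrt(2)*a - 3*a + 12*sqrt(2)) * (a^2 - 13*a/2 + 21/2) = a^4 - 19*a^3/2 - 4*sqrt(2)*a^3 + 30*a^2 + 38*sqrt(2)*a^2 - 120*sqrt(2)*a - 63*a/2 + 126*sqrt(2)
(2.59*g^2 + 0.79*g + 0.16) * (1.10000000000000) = 2.849*g^2 + 0.869*g + 0.176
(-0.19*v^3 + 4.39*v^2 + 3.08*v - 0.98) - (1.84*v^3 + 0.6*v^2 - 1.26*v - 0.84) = -2.03*v^3 + 3.79*v^2 + 4.34*v - 0.14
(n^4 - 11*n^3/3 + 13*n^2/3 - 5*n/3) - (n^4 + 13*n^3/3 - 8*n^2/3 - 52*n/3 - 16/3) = -8*n^3 + 7*n^2 + 47*n/3 + 16/3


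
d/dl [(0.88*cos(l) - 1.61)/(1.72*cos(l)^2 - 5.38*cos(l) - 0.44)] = (1.5136*cos(l)^2 - 5.5384*cos(l) + 9.049)*sin(l)/(2.9584*cos(l)^4 - 18.5072*cos(l)^3 + 27.4308*cos(l)^2 + 4.7344*cos(l) + 0.1936)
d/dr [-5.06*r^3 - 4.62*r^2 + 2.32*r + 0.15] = -15.18*r^2 - 9.24*r + 2.32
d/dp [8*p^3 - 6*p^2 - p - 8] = 24*p^2 - 12*p - 1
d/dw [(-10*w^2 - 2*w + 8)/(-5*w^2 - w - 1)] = 10*(10*w + 1)/(5*w^2 + w + 1)^2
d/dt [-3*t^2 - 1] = -6*t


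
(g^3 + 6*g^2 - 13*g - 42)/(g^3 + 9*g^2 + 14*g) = (g - 3)/g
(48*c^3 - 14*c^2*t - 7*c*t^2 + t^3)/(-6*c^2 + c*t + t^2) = -8*c + t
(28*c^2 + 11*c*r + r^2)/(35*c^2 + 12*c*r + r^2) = (4*c + r)/(5*c + r)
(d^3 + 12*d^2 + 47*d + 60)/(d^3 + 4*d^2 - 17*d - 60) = (d + 4)/(d - 4)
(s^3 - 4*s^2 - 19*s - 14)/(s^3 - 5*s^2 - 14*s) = (s + 1)/s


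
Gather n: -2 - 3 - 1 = -6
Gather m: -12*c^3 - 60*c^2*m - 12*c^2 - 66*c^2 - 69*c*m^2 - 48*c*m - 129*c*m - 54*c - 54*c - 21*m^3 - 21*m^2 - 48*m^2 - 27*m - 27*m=-12*c^3 - 78*c^2 - 108*c - 21*m^3 + m^2*(-69*c - 69) + m*(-60*c^2 - 177*c - 54)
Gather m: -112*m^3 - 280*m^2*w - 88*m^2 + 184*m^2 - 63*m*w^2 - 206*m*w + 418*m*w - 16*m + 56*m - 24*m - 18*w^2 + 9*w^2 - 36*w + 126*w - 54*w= -112*m^3 + m^2*(96 - 280*w) + m*(-63*w^2 + 212*w + 16) - 9*w^2 + 36*w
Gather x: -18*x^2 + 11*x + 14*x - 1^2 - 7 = -18*x^2 + 25*x - 8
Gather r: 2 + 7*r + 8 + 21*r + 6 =28*r + 16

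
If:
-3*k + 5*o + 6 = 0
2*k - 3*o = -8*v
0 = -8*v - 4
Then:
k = 2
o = 0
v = -1/2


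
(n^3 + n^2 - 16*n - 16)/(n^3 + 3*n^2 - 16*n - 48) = (n + 1)/(n + 3)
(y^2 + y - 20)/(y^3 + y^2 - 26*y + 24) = (y + 5)/(y^2 + 5*y - 6)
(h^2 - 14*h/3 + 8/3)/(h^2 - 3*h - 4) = (h - 2/3)/(h + 1)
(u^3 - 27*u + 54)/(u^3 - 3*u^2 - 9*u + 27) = (u + 6)/(u + 3)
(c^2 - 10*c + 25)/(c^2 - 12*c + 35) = (c - 5)/(c - 7)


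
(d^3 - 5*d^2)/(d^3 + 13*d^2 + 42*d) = d*(d - 5)/(d^2 + 13*d + 42)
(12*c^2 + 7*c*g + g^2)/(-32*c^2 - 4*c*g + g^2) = (-3*c - g)/(8*c - g)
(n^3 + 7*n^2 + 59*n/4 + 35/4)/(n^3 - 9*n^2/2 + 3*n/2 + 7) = (4*n^2 + 24*n + 35)/(2*(2*n^2 - 11*n + 14))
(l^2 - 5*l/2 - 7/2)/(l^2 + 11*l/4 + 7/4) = 2*(2*l - 7)/(4*l + 7)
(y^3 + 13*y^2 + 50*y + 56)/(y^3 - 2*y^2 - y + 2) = (y^3 + 13*y^2 + 50*y + 56)/(y^3 - 2*y^2 - y + 2)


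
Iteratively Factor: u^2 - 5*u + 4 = (u - 4)*(u - 1)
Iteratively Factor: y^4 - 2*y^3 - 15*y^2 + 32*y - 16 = (y + 4)*(y^3 - 6*y^2 + 9*y - 4) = (y - 4)*(y + 4)*(y^2 - 2*y + 1) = (y - 4)*(y - 1)*(y + 4)*(y - 1)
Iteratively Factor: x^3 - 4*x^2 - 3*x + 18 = (x - 3)*(x^2 - x - 6) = (x - 3)*(x + 2)*(x - 3)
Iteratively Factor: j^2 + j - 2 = (j + 2)*(j - 1)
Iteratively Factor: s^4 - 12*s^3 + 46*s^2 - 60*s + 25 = (s - 5)*(s^3 - 7*s^2 + 11*s - 5) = (s - 5)*(s - 1)*(s^2 - 6*s + 5) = (s - 5)*(s - 1)^2*(s - 5)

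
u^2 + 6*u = u*(u + 6)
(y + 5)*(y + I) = y^2 + 5*y + I*y + 5*I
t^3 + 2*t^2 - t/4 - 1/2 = (t - 1/2)*(t + 1/2)*(t + 2)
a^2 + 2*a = a*(a + 2)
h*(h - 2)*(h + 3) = h^3 + h^2 - 6*h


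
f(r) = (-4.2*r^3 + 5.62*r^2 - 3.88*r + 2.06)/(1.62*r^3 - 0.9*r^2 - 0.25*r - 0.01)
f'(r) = (-12.6*r^2 + 11.24*r - 3.88)/(1.62*r^3 - 0.9*r^2 - 0.25*r - 0.01) + (-4.86*r^2 + 1.8*r + 0.25)*(-4.2*r^3 + 5.62*r^2 - 3.88*r + 2.06)/(1.62*r^3 - 0.9*r^2 - 0.25*r - 0.01)^2 = (-5.3244*r^4 + 14.6712*r^3 - 14.7826*r^2 + 3.5956*r + 0.5538)/(2.6244*r^6 - 2.916*r^5 + 0.4176*r^3 + 0.0805*r^2 + 0.005*r + 0.0001)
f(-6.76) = -2.93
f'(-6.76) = -0.06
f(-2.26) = -3.87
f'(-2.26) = -0.76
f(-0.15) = 1561.08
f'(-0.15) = -116563.92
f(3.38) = -2.12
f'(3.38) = -0.11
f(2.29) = -1.96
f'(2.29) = -0.19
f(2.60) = -2.02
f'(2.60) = -0.16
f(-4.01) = -3.21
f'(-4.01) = -0.19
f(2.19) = -1.94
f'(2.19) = -0.21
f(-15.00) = -2.74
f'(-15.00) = -0.01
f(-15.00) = -2.74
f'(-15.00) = -0.01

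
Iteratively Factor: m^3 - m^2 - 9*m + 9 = (m - 3)*(m^2 + 2*m - 3) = (m - 3)*(m - 1)*(m + 3)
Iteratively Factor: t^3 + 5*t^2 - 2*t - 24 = (t - 2)*(t^2 + 7*t + 12) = (t - 2)*(t + 4)*(t + 3)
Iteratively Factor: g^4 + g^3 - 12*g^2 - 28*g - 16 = (g + 2)*(g^3 - g^2 - 10*g - 8) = (g - 4)*(g + 2)*(g^2 + 3*g + 2) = (g - 4)*(g + 2)^2*(g + 1)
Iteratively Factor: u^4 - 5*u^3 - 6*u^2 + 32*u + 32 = (u - 4)*(u^3 - u^2 - 10*u - 8) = (u - 4)^2*(u^2 + 3*u + 2) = (u - 4)^2*(u + 2)*(u + 1)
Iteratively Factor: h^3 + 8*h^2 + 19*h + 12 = (h + 1)*(h^2 + 7*h + 12) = (h + 1)*(h + 3)*(h + 4)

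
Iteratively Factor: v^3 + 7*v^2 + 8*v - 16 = (v + 4)*(v^2 + 3*v - 4) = (v + 4)^2*(v - 1)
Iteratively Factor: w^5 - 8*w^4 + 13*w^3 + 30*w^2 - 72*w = (w - 4)*(w^4 - 4*w^3 - 3*w^2 + 18*w) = (w - 4)*(w - 3)*(w^3 - w^2 - 6*w) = (w - 4)*(w - 3)^2*(w^2 + 2*w) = w*(w - 4)*(w - 3)^2*(w + 2)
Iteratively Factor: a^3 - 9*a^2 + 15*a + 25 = (a - 5)*(a^2 - 4*a - 5) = (a - 5)*(a + 1)*(a - 5)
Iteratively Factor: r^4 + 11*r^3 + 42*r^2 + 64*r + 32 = (r + 4)*(r^3 + 7*r^2 + 14*r + 8) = (r + 4)^2*(r^2 + 3*r + 2) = (r + 2)*(r + 4)^2*(r + 1)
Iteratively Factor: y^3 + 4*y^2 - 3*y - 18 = (y - 2)*(y^2 + 6*y + 9) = (y - 2)*(y + 3)*(y + 3)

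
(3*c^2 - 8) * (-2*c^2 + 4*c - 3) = -6*c^4 + 12*c^3 + 7*c^2 - 32*c + 24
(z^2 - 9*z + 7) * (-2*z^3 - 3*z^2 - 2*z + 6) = -2*z^5 + 15*z^4 + 11*z^3 + 3*z^2 - 68*z + 42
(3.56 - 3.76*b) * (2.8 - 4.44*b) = 16.6944*b^2 - 26.3344*b + 9.968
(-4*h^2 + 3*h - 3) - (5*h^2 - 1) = -9*h^2 + 3*h - 2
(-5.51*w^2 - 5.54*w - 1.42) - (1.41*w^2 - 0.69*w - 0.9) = -6.92*w^2 - 4.85*w - 0.52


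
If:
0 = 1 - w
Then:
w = 1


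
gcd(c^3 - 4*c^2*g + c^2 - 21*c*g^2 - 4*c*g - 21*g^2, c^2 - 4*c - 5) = c + 1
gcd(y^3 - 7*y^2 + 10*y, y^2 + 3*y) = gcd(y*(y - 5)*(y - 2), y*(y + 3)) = y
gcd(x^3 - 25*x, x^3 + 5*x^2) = x^2 + 5*x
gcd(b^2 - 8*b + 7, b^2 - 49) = b - 7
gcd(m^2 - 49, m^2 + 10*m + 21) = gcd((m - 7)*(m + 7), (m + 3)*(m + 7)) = m + 7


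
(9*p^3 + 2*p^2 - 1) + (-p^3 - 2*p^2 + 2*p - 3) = 8*p^3 + 2*p - 4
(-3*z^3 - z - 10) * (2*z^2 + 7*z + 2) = -6*z^5 - 21*z^4 - 8*z^3 - 27*z^2 - 72*z - 20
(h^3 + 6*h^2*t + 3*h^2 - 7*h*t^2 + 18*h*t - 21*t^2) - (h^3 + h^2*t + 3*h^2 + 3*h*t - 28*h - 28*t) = 5*h^2*t - 7*h*t^2 + 15*h*t + 28*h - 21*t^2 + 28*t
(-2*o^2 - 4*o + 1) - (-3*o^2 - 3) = o^2 - 4*o + 4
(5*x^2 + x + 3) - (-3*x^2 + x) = 8*x^2 + 3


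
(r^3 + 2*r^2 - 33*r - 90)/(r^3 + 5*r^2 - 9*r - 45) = (r - 6)/(r - 3)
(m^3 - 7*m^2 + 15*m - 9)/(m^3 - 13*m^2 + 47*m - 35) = (m^2 - 6*m + 9)/(m^2 - 12*m + 35)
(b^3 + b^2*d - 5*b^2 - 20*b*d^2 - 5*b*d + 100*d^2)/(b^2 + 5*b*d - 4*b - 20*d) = (b^2 - 4*b*d - 5*b + 20*d)/(b - 4)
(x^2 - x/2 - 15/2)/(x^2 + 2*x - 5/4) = 2*(x - 3)/(2*x - 1)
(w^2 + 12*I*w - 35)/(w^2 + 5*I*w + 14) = (w + 5*I)/(w - 2*I)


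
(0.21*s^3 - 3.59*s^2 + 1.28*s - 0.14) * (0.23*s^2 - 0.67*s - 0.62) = 0.0483*s^5 - 0.9664*s^4 + 2.5695*s^3 + 1.336*s^2 - 0.6998*s + 0.0868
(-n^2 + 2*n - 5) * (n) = -n^3 + 2*n^2 - 5*n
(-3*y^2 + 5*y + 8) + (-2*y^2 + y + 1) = -5*y^2 + 6*y + 9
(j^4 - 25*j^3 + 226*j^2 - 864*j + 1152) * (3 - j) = -j^5 + 28*j^4 - 301*j^3 + 1542*j^2 - 3744*j + 3456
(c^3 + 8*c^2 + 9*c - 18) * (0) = 0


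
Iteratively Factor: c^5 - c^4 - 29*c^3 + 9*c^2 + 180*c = (c + 3)*(c^4 - 4*c^3 - 17*c^2 + 60*c) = (c + 3)*(c + 4)*(c^3 - 8*c^2 + 15*c) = c*(c + 3)*(c + 4)*(c^2 - 8*c + 15) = c*(c - 3)*(c + 3)*(c + 4)*(c - 5)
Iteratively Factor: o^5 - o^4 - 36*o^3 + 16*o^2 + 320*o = (o)*(o^4 - o^3 - 36*o^2 + 16*o + 320) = o*(o + 4)*(o^3 - 5*o^2 - 16*o + 80) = o*(o - 5)*(o + 4)*(o^2 - 16) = o*(o - 5)*(o - 4)*(o + 4)*(o + 4)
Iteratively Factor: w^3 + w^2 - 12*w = (w - 3)*(w^2 + 4*w) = w*(w - 3)*(w + 4)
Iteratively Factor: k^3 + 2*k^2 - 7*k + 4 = (k + 4)*(k^2 - 2*k + 1) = (k - 1)*(k + 4)*(k - 1)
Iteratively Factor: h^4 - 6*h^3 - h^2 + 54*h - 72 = (h + 3)*(h^3 - 9*h^2 + 26*h - 24) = (h - 4)*(h + 3)*(h^2 - 5*h + 6) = (h - 4)*(h - 2)*(h + 3)*(h - 3)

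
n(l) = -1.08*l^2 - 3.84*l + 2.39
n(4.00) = -30.25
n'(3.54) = -11.49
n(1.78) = -7.87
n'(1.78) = -7.68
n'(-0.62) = -2.50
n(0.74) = -1.04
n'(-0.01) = -3.82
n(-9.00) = -50.53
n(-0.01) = 2.43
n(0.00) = 2.39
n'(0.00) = -3.84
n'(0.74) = -5.44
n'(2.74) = -9.76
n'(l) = -2.16*l - 3.84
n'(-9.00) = 15.60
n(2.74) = -16.24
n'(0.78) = -5.52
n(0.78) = -1.26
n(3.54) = -24.74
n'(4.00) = -12.48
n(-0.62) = 4.36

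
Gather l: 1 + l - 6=l - 5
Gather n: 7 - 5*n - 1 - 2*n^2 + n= -2*n^2 - 4*n + 6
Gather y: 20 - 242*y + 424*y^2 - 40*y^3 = -40*y^3 + 424*y^2 - 242*y + 20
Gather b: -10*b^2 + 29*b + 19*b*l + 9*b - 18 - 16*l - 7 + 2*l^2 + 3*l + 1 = -10*b^2 + b*(19*l + 38) + 2*l^2 - 13*l - 24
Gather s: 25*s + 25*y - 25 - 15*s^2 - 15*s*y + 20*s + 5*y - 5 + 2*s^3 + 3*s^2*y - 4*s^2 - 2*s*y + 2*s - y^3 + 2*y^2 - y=2*s^3 + s^2*(3*y - 19) + s*(47 - 17*y) - y^3 + 2*y^2 + 29*y - 30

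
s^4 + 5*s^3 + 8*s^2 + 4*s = s*(s + 1)*(s + 2)^2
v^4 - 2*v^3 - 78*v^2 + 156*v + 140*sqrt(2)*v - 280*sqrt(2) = (v - 2)*(v - 5*sqrt(2))*(v - 2*sqrt(2))*(v + 7*sqrt(2))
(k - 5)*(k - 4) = k^2 - 9*k + 20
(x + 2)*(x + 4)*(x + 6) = x^3 + 12*x^2 + 44*x + 48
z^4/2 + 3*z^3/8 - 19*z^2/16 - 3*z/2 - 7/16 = (z/2 + 1/4)*(z - 7/4)*(z + 1)^2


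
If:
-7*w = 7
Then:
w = -1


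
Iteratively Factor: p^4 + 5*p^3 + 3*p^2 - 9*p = (p + 3)*(p^3 + 2*p^2 - 3*p) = (p + 3)^2*(p^2 - p) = p*(p + 3)^2*(p - 1)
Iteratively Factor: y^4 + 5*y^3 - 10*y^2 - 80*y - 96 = (y - 4)*(y^3 + 9*y^2 + 26*y + 24) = (y - 4)*(y + 3)*(y^2 + 6*y + 8) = (y - 4)*(y + 2)*(y + 3)*(y + 4)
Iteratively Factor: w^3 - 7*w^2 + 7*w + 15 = (w + 1)*(w^2 - 8*w + 15) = (w - 5)*(w + 1)*(w - 3)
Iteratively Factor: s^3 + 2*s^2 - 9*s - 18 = (s + 2)*(s^2 - 9) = (s - 3)*(s + 2)*(s + 3)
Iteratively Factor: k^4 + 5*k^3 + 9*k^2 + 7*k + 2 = (k + 1)*(k^3 + 4*k^2 + 5*k + 2) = (k + 1)^2*(k^2 + 3*k + 2) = (k + 1)^2*(k + 2)*(k + 1)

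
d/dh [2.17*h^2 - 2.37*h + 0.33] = 4.34*h - 2.37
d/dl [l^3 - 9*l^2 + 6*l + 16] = 3*l^2 - 18*l + 6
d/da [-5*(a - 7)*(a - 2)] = 45 - 10*a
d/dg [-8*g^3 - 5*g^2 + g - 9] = -24*g^2 - 10*g + 1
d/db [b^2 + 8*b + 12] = 2*b + 8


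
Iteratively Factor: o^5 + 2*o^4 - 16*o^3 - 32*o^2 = (o + 4)*(o^4 - 2*o^3 - 8*o^2) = (o - 4)*(o + 4)*(o^3 + 2*o^2) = o*(o - 4)*(o + 4)*(o^2 + 2*o) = o*(o - 4)*(o + 2)*(o + 4)*(o)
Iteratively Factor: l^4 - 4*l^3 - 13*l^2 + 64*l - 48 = (l - 1)*(l^3 - 3*l^2 - 16*l + 48) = (l - 3)*(l - 1)*(l^2 - 16) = (l - 3)*(l - 1)*(l + 4)*(l - 4)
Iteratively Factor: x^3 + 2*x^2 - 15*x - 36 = (x + 3)*(x^2 - x - 12) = (x - 4)*(x + 3)*(x + 3)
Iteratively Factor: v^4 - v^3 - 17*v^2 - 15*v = (v)*(v^3 - v^2 - 17*v - 15) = v*(v + 3)*(v^2 - 4*v - 5) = v*(v + 1)*(v + 3)*(v - 5)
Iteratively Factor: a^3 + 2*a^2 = (a)*(a^2 + 2*a) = a*(a + 2)*(a)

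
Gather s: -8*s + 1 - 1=-8*s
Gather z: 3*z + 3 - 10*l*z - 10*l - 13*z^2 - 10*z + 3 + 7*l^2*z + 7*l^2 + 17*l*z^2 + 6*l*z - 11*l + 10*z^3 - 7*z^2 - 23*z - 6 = 7*l^2 - 21*l + 10*z^3 + z^2*(17*l - 20) + z*(7*l^2 - 4*l - 30)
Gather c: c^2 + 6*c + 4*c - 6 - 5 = c^2 + 10*c - 11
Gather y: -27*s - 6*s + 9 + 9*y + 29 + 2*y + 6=-33*s + 11*y + 44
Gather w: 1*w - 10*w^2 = -10*w^2 + w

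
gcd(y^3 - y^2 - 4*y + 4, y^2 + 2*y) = y + 2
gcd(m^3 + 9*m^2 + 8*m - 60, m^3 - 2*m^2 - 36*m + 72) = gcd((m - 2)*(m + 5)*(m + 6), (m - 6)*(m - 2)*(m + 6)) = m^2 + 4*m - 12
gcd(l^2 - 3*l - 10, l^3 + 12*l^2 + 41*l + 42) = l + 2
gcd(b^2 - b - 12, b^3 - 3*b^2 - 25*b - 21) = b + 3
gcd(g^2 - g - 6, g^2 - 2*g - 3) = g - 3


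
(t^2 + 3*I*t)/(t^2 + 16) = t*(t + 3*I)/(t^2 + 16)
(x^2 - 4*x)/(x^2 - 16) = x/(x + 4)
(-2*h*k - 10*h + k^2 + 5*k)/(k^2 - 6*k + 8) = (-2*h*k - 10*h + k^2 + 5*k)/(k^2 - 6*k + 8)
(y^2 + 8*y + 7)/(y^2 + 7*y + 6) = (y + 7)/(y + 6)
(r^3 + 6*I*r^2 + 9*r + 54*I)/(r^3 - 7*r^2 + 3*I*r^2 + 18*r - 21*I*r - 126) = (r + 3*I)/(r - 7)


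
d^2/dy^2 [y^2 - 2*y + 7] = 2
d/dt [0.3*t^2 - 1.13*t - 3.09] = 0.6*t - 1.13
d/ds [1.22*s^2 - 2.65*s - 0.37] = 2.44*s - 2.65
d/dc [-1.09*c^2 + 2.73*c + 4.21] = 2.73 - 2.18*c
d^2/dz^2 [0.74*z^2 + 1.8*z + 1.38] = 1.48000000000000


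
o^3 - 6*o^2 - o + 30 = (o - 5)*(o - 3)*(o + 2)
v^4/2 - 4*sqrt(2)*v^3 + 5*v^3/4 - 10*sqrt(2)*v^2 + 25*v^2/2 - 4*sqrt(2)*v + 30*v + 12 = (v/2 + 1)*(v + 1/2)*(v - 6*sqrt(2))*(v - 2*sqrt(2))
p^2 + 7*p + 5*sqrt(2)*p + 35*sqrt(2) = (p + 7)*(p + 5*sqrt(2))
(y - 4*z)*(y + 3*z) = y^2 - y*z - 12*z^2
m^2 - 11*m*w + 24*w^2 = (m - 8*w)*(m - 3*w)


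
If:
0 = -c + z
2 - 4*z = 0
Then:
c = 1/2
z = 1/2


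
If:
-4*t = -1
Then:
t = 1/4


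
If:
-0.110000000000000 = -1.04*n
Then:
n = 0.11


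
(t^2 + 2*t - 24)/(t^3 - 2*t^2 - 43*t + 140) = (t + 6)/(t^2 + 2*t - 35)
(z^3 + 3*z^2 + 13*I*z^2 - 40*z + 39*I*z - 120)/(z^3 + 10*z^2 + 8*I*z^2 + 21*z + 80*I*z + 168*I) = (z + 5*I)/(z + 7)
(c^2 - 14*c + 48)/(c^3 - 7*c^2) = (c^2 - 14*c + 48)/(c^2*(c - 7))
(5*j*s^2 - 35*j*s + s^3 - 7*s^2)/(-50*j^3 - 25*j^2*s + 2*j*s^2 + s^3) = s*(s - 7)/(-10*j^2 - 3*j*s + s^2)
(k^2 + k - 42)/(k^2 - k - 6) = (-k^2 - k + 42)/(-k^2 + k + 6)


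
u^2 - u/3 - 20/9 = (u - 5/3)*(u + 4/3)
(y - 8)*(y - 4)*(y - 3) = y^3 - 15*y^2 + 68*y - 96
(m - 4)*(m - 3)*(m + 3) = m^3 - 4*m^2 - 9*m + 36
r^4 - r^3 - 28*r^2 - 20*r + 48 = (r - 6)*(r - 1)*(r + 2)*(r + 4)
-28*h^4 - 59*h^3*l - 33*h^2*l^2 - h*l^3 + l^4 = (-7*h + l)*(h + l)^2*(4*h + l)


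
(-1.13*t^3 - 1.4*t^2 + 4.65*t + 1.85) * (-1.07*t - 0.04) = 1.2091*t^4 + 1.5432*t^3 - 4.9195*t^2 - 2.1655*t - 0.074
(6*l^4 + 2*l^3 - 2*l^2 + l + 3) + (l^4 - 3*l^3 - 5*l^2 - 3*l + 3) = 7*l^4 - l^3 - 7*l^2 - 2*l + 6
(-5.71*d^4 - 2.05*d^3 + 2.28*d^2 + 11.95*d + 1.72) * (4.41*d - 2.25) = -25.1811*d^5 + 3.807*d^4 + 14.6673*d^3 + 47.5695*d^2 - 19.3023*d - 3.87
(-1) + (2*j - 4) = 2*j - 5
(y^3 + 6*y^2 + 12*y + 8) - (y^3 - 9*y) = 6*y^2 + 21*y + 8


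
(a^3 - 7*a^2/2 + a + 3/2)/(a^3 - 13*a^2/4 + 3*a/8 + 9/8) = 4*(a - 1)/(4*a - 3)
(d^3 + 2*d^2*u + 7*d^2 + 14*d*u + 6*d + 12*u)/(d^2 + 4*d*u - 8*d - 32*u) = (d^3 + 2*d^2*u + 7*d^2 + 14*d*u + 6*d + 12*u)/(d^2 + 4*d*u - 8*d - 32*u)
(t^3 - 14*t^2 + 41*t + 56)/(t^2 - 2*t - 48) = (t^2 - 6*t - 7)/(t + 6)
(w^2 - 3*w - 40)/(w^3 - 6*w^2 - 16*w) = (w + 5)/(w*(w + 2))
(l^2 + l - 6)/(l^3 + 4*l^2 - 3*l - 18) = 1/(l + 3)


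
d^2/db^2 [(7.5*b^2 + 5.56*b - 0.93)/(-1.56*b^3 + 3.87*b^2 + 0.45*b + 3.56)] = (-36.504*b^6 - 81.184896*b^5 + 196.969968*b^4 - 821.188404*b^3 + 329.09175*b^2 + 500.31405*b - 197.538702)/(3.796416*b^9 - 28.254096*b^8 + 66.806532*b^7 - 67.651011*b^6 + 109.683477*b^5 - 147.309597*b^4 + 22.022883*b^3 - 149.303196*b^2 - 17.10936*b - 45.118016)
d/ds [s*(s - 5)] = 2*s - 5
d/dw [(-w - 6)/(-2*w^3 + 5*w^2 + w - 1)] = (2*w^3 - 5*w^2 - w + (w + 6)*(-6*w^2 + 10*w + 1) + 1)/(2*w^3 - 5*w^2 - w + 1)^2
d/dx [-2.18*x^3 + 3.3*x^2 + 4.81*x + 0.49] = -6.54*x^2 + 6.6*x + 4.81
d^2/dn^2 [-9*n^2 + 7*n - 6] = -18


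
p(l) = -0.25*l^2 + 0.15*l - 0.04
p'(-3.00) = 1.65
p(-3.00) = -2.74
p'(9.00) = -4.35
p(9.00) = -18.94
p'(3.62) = -1.66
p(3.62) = -2.77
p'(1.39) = -0.54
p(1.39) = -0.31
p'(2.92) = -1.31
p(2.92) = -1.73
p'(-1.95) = 1.12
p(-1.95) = -1.28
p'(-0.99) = 0.64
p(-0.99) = -0.43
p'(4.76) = -2.23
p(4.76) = -4.99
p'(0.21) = 0.04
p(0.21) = -0.02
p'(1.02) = -0.36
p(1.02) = -0.15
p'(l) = 0.15 - 0.5*l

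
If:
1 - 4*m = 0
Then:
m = 1/4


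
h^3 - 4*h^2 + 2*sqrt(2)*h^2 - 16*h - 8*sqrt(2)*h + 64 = (h - 4)*(h - 2*sqrt(2))*(h + 4*sqrt(2))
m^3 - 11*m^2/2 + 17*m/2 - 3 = (m - 3)*(m - 2)*(m - 1/2)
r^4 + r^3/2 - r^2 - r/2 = r*(r - 1)*(r + 1/2)*(r + 1)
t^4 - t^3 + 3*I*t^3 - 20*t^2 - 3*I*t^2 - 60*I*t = t*(t - 5)*(t + 4)*(t + 3*I)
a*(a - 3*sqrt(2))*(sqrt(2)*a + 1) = sqrt(2)*a^3 - 5*a^2 - 3*sqrt(2)*a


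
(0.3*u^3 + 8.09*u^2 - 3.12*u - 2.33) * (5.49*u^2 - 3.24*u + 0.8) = 1.647*u^5 + 43.4421*u^4 - 43.1004*u^3 + 3.7891*u^2 + 5.0532*u - 1.864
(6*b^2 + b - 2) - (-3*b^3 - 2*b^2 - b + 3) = 3*b^3 + 8*b^2 + 2*b - 5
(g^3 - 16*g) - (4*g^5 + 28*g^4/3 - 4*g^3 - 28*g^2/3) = -4*g^5 - 28*g^4/3 + 5*g^3 + 28*g^2/3 - 16*g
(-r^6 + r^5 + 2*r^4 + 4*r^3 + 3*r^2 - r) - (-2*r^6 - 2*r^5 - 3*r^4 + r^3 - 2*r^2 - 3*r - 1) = r^6 + 3*r^5 + 5*r^4 + 3*r^3 + 5*r^2 + 2*r + 1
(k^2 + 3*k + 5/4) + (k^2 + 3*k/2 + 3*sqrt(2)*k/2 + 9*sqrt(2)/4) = 2*k^2 + 3*sqrt(2)*k/2 + 9*k/2 + 5/4 + 9*sqrt(2)/4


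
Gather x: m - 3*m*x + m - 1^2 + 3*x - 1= 2*m + x*(3 - 3*m) - 2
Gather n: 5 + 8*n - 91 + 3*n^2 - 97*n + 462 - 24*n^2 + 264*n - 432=-21*n^2 + 175*n - 56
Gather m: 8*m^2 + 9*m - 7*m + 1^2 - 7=8*m^2 + 2*m - 6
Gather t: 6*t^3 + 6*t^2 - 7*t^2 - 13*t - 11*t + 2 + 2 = 6*t^3 - t^2 - 24*t + 4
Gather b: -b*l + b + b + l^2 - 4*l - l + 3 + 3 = b*(2 - l) + l^2 - 5*l + 6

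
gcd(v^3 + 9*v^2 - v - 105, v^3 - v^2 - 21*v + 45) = v^2 + 2*v - 15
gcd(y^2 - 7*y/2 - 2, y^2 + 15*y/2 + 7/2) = y + 1/2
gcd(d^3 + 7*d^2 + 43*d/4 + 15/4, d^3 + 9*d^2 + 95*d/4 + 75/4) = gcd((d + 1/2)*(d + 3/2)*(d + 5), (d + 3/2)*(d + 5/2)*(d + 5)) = d^2 + 13*d/2 + 15/2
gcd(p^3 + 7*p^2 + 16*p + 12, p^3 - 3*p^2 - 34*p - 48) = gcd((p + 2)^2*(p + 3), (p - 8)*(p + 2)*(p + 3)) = p^2 + 5*p + 6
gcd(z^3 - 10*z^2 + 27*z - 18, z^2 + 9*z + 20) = 1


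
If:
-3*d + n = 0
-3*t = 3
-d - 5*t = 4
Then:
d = 1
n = 3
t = -1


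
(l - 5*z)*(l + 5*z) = l^2 - 25*z^2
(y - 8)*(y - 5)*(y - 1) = y^3 - 14*y^2 + 53*y - 40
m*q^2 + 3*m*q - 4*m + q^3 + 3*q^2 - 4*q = (m + q)*(q - 1)*(q + 4)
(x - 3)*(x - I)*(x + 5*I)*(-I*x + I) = -I*x^4 + 4*x^3 + 4*I*x^3 - 16*x^2 - 8*I*x^2 + 12*x + 20*I*x - 15*I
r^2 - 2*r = r*(r - 2)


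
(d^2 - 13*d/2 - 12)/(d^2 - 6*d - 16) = (d + 3/2)/(d + 2)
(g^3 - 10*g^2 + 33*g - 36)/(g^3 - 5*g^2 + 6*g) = (g^2 - 7*g + 12)/(g*(g - 2))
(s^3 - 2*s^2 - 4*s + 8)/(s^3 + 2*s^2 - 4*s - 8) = (s - 2)/(s + 2)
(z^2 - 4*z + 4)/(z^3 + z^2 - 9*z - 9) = (z^2 - 4*z + 4)/(z^3 + z^2 - 9*z - 9)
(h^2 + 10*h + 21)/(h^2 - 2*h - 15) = (h + 7)/(h - 5)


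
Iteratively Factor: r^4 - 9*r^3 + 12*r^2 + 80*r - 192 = (r + 3)*(r^3 - 12*r^2 + 48*r - 64) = (r - 4)*(r + 3)*(r^2 - 8*r + 16) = (r - 4)^2*(r + 3)*(r - 4)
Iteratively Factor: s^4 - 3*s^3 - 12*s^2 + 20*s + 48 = (s + 2)*(s^3 - 5*s^2 - 2*s + 24) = (s + 2)^2*(s^2 - 7*s + 12) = (s - 4)*(s + 2)^2*(s - 3)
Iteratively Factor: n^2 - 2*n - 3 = (n - 3)*(n + 1)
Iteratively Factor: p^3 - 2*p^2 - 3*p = (p)*(p^2 - 2*p - 3) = p*(p + 1)*(p - 3)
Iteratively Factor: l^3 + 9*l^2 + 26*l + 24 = (l + 3)*(l^2 + 6*l + 8) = (l + 2)*(l + 3)*(l + 4)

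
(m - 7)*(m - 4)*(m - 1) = m^3 - 12*m^2 + 39*m - 28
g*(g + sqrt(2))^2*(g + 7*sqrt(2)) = g^4 + 9*sqrt(2)*g^3 + 30*g^2 + 14*sqrt(2)*g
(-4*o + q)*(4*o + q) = -16*o^2 + q^2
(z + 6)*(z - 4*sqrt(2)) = z^2 - 4*sqrt(2)*z + 6*z - 24*sqrt(2)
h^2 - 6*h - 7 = (h - 7)*(h + 1)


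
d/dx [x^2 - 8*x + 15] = 2*x - 8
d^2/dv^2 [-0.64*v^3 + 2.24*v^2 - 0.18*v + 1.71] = 4.48 - 3.84*v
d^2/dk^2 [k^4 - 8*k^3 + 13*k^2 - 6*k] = 12*k^2 - 48*k + 26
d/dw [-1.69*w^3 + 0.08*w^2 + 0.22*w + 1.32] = -5.07*w^2 + 0.16*w + 0.22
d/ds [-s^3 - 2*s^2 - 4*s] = -3*s^2 - 4*s - 4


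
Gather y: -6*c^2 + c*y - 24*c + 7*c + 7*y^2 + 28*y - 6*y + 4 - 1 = -6*c^2 - 17*c + 7*y^2 + y*(c + 22) + 3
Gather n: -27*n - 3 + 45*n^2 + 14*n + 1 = 45*n^2 - 13*n - 2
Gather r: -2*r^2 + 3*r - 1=-2*r^2 + 3*r - 1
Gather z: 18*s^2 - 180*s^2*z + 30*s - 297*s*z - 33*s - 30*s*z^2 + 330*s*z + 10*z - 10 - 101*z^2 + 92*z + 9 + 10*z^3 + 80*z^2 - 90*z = 18*s^2 - 3*s + 10*z^3 + z^2*(-30*s - 21) + z*(-180*s^2 + 33*s + 12) - 1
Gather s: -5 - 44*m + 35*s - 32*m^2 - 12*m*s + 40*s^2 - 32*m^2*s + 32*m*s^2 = -32*m^2 - 44*m + s^2*(32*m + 40) + s*(-32*m^2 - 12*m + 35) - 5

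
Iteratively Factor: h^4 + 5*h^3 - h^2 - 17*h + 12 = (h - 1)*(h^3 + 6*h^2 + 5*h - 12) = (h - 1)*(h + 3)*(h^2 + 3*h - 4) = (h - 1)^2*(h + 3)*(h + 4)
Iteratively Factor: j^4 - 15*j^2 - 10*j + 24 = (j + 3)*(j^3 - 3*j^2 - 6*j + 8) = (j - 1)*(j + 3)*(j^2 - 2*j - 8) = (j - 4)*(j - 1)*(j + 3)*(j + 2)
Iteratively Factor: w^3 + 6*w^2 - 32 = (w - 2)*(w^2 + 8*w + 16) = (w - 2)*(w + 4)*(w + 4)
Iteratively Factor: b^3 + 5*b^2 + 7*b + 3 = (b + 1)*(b^2 + 4*b + 3) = (b + 1)*(b + 3)*(b + 1)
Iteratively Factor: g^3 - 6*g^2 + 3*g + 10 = (g - 5)*(g^2 - g - 2) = (g - 5)*(g - 2)*(g + 1)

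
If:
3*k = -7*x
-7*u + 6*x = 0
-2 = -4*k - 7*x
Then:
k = 2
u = -36/49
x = -6/7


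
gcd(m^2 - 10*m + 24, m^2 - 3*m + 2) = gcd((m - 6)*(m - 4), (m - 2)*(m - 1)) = 1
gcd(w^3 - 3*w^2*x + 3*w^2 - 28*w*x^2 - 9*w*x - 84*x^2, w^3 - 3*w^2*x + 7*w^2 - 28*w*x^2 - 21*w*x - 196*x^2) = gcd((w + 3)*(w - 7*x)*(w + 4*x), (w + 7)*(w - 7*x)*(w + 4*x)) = -w^2 + 3*w*x + 28*x^2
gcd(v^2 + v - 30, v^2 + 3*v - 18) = v + 6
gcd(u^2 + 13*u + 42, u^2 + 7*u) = u + 7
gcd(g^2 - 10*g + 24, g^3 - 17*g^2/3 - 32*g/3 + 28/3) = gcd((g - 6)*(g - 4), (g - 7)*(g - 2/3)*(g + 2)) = 1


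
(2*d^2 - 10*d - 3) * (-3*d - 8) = -6*d^3 + 14*d^2 + 89*d + 24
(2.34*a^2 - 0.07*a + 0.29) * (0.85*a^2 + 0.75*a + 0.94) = 1.989*a^4 + 1.6955*a^3 + 2.3936*a^2 + 0.1517*a + 0.2726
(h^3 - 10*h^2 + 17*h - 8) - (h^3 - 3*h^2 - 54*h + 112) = -7*h^2 + 71*h - 120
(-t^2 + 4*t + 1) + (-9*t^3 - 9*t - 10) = -9*t^3 - t^2 - 5*t - 9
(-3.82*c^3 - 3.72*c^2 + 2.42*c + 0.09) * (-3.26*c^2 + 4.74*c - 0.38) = 12.4532*c^5 - 5.9796*c^4 - 24.0704*c^3 + 12.591*c^2 - 0.493*c - 0.0342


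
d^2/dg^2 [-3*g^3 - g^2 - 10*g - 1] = -18*g - 2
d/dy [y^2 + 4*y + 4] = 2*y + 4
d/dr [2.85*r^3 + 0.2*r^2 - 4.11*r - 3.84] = 8.55*r^2 + 0.4*r - 4.11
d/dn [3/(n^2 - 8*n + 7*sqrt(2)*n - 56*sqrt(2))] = 3*(-2*n - 7*sqrt(2) + 8)/(n^2 - 8*n + 7*sqrt(2)*n - 56*sqrt(2))^2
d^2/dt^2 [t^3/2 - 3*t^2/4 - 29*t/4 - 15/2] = 3*t - 3/2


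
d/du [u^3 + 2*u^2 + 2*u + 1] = 3*u^2 + 4*u + 2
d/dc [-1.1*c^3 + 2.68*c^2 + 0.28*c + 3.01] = -3.3*c^2 + 5.36*c + 0.28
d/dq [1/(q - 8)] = -1/(q - 8)^2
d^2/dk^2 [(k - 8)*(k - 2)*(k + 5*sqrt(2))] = 6*k - 20 + 10*sqrt(2)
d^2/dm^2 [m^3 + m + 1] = 6*m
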